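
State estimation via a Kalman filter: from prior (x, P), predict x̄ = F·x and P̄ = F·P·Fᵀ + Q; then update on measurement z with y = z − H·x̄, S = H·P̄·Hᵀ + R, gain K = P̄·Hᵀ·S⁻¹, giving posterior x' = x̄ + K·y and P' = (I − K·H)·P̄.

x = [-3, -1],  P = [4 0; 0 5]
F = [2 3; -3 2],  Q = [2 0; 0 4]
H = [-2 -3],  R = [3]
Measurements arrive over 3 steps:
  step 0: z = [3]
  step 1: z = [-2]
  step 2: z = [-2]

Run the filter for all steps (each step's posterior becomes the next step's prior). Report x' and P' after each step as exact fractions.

step 0: x' = [-2889/289, 1639/289], P' = [11295/289 -7482/289; -7482/289 5052/289]
step 1: x' = [-3020957/960643, 5342335/1921286], P' = [4780254/960643 -3185466/960643; -3185466/960643 4885601/1921286]
step 2: x' = [2246740201/1797351526, -104558716/898675763], P' = [8496220485/1797351526 -2816761839/898675763; -2816761839/898675763 2166231400/898675763]

step 0: x̄ = F·x = [-9, 7]
step 0: P̄ = F·P·Fᵀ + Q = [63 6; 6 60]
step 0: y = z − H·x̄ = [6]
step 0: S = H·P̄·Hᵀ + R = [867]
step 0: K = P̄·Hᵀ·S⁻¹ = [-48/289; -64/289]
step 0: x' = x̄ + K·y = [-2889/289, 1639/289]
step 0: P' = (I − K·H)·P̄ = [11295/289 -7482/289; -7482/289 5052/289]
step 1: x̄ = F·x = [-861/289, 11945/289]
step 1: P̄ = F·P·Fᵀ + Q = [1442/289 -48/289; -48/289 212803/289]
step 1: y = z − H·x̄ = [33535/289]
step 1: S = H·P̄·Hᵀ + R = [1921286/289]
step 1: K = P̄·Hᵀ·S⁻¹ = [-1370/960643; -638313/1921286]
step 1: x' = x̄ + K·y = [-3020957/960643, 5342335/1921286]
step 1: P' = (I − K·H)·P̄ = [4780254/960643 -3185466/960643; -3185466/960643 4885601/1921286]
step 2: x̄ = F·x = [3943177/1921286, 14405206/960643]
step 2: P̄ = F·P·Fᵀ + Q = [9603829/1921286 1902609/960643; 1902609/960643 94861652/960643]
step 2: y = z − H·x̄ = [45237509/960643]
step 2: S = H·P̄·Hᵀ + R = [898675763/960643]
step 2: K = P̄·Hᵀ·S⁻¹ = [-15311656/898675763; -288390174/898675763]
step 2: x' = x̄ + K·y = [2246740201/1797351526, -104558716/898675763]
step 2: P' = (I − K·H)·P̄ = [8496220485/1797351526 -2816761839/898675763; -2816761839/898675763 2166231400/898675763]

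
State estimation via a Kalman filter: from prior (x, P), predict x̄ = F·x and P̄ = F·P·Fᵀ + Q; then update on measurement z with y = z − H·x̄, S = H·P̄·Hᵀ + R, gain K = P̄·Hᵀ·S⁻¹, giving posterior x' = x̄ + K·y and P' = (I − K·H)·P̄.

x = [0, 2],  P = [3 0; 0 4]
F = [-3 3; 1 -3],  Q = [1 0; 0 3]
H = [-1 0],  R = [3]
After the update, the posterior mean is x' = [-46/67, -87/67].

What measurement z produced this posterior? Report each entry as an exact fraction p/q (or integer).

z = [1]

x̄ = F·x = [6, -6]
P̄ = F·P·Fᵀ + Q = [64 -45; -45 42]
S = H·P̄·Hᵀ + R = [67]
K = P̄·Hᵀ·S⁻¹ = [-64/67; 45/67]
x' − x̄ = [-448/67, 315/67] = K·y
y = (KᵀK)⁻¹·Kᵀ·(x' − x̄) = [7]
z = y + H·x̄ = [7] + [-6] = [1]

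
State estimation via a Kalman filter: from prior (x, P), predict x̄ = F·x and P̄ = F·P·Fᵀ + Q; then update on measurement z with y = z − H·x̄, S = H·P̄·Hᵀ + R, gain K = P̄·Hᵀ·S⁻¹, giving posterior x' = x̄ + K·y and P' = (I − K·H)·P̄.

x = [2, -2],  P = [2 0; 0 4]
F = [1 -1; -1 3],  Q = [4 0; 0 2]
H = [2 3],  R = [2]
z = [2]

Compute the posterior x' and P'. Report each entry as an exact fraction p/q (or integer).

x̄ = F·x = [4, -8]
P̄ = F·P·Fᵀ + Q = [10 -14; -14 40]
y = z − H·x̄ = [18]
S = H·P̄·Hᵀ + R = [234]
K = P̄·Hᵀ·S⁻¹ = [-11/117; 46/117]
x' = x̄ + K·y = [30/13, -12/13]
P' = (I − K·H)·P̄ = [928/117 -626/117; -626/117 448/117]

x' = [30/13, -12/13]
P' = [928/117 -626/117; -626/117 448/117]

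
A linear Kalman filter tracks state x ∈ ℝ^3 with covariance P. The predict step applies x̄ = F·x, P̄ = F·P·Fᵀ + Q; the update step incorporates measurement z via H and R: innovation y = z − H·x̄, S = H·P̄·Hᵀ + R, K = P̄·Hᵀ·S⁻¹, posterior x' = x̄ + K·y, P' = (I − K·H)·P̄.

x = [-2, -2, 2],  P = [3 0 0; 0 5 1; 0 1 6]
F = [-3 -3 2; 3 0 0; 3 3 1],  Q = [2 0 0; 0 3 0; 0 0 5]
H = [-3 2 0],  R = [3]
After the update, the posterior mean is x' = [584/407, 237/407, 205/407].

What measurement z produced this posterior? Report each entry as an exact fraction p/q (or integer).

z = [-3]

x̄ = F·x = [16, -6, -10]
P̄ = F·P·Fᵀ + Q = [86 -27 -57; -27 30 27; -57 27 89]
S = H·P̄·Hᵀ + R = [1221]
K = P̄·Hᵀ·S⁻¹ = [-104/407; 47/407; 75/407]
x' − x̄ = [-5928/407, 2679/407, 4275/407] = K·y
y = (KᵀK)⁻¹·Kᵀ·(x' − x̄) = [57]
z = y + H·x̄ = [57] + [-60] = [-3]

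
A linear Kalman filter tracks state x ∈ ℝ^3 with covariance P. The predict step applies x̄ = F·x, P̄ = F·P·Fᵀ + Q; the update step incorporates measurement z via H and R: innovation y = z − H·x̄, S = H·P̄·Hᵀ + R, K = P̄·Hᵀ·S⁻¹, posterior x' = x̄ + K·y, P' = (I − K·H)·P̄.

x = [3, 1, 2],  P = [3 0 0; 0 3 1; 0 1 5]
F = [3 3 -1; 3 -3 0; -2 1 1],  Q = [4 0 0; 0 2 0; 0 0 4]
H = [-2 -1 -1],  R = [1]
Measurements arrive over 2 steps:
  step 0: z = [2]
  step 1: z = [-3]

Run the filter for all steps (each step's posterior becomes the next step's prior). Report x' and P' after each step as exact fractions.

step 0: x' = [-95/43, 98/43, 11/43], P' = [246/43 -543/43 72/43; -543/43 11016/215 -5554/215; 72/43 -5554/215 4806/215]
step 1: x' = [1052515/133629, -2752486/133629, 1046278/133629], P' = [4502419/133629 -14887777/133629 5993170/133629; -14887777/133629 53336359/133629 -23660044/133629; 5993170/133629 -23660044/133629 11685895/133629]

step 0: x̄ = F·x = [10, 6, -3]
step 0: P̄ = F·P·Fᵀ + Q = [57 3 -12; 3 56 -30; -12 -30 26]
step 0: y = z − H·x̄ = [25]
step 0: S = H·P̄·Hᵀ + R = [215]
step 0: K = P̄·Hᵀ·S⁻¹ = [-21/43; -32/215; 28/215]
step 0: x' = x̄ + K·y = [-95/43, 98/43, 11/43]
step 0: P' = (I − K·H)·P̄ = [246/43 -543/43 72/43; -543/43 11016/215 -5554/215; 72/43 -5554/215 4806/215]
step 1: x̄ = F·x = [-2/43, -579/43, 299/43]
step 1: P̄ = F·P·Fᵀ + Q = [98174/215 -105816/215 19699/215; -105816/215 159514/215 -47121/215; 19699/215 -47121/215 19914/215]
step 1: y = z − H·x̄ = [-413/43]
step 1: S = H·P̄·Hᵀ + R = [133629/215]
step 1: K = P̄·Hᵀ·S⁻¹ = [-110231/133629; 99239/133629; -12191/133629]
step 1: x' = x̄ + K·y = [1052515/133629, -2752486/133629, 1046278/133629]
step 1: P' = (I − K·H)·P̄ = [4502419/133629 -14887777/133629 5993170/133629; -14887777/133629 53336359/133629 -23660044/133629; 5993170/133629 -23660044/133629 11685895/133629]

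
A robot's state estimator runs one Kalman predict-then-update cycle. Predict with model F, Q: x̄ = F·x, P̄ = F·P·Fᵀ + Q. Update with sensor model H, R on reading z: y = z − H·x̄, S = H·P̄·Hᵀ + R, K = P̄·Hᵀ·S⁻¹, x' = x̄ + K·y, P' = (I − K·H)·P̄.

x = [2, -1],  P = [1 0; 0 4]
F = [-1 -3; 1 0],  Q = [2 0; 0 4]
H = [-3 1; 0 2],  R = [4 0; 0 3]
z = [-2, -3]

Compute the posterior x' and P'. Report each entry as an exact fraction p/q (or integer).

x' = [1376/4081, -4212/4081]
P' = [2077/4081 867/4081; 867/4081 2649/4081]

x̄ = F·x = [1, 2]
P̄ = F·P·Fᵀ + Q = [39 -1; -1 5]
y = z − H·x̄ = [-1, -7]
S = H·P̄·Hᵀ + R = [366 16; 16 23]
K = P̄·Hᵀ·S⁻¹ = [-1341/4081 578/4081; 12/4081 1766/4081]
x' = x̄ + K·y = [1376/4081, -4212/4081]
P' = (I − K·H)·P̄ = [2077/4081 867/4081; 867/4081 2649/4081]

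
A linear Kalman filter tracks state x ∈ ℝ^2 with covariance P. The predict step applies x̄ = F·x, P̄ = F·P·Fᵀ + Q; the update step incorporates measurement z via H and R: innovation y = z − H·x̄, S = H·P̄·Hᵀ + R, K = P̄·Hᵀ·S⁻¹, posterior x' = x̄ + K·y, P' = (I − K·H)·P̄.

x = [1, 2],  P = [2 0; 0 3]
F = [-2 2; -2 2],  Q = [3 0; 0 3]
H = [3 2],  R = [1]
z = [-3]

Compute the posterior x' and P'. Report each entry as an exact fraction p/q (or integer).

x' = [-337/540, -149/270]
P' = [539/540 -377/270; -377/270 296/135]

x̄ = F·x = [2, 2]
P̄ = F·P·Fᵀ + Q = [23 20; 20 23]
y = z − H·x̄ = [-13]
S = H·P̄·Hᵀ + R = [540]
K = P̄·Hᵀ·S⁻¹ = [109/540; 53/270]
x' = x̄ + K·y = [-337/540, -149/270]
P' = (I − K·H)·P̄ = [539/540 -377/270; -377/270 296/135]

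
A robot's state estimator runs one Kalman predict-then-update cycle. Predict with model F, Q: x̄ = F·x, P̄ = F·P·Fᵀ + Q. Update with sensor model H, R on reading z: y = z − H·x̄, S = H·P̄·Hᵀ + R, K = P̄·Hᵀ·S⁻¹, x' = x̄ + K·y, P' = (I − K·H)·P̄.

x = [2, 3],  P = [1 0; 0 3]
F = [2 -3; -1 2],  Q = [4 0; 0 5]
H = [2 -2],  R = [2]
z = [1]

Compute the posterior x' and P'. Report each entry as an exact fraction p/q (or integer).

x' = [10/17, 26/187]
P' = [45/17 40/17; 40/17 478/187]

x̄ = F·x = [-5, 4]
P̄ = F·P·Fᵀ + Q = [35 -20; -20 18]
y = z − H·x̄ = [19]
S = H·P̄·Hᵀ + R = [374]
K = P̄·Hᵀ·S⁻¹ = [5/17; -38/187]
x' = x̄ + K·y = [10/17, 26/187]
P' = (I − K·H)·P̄ = [45/17 40/17; 40/17 478/187]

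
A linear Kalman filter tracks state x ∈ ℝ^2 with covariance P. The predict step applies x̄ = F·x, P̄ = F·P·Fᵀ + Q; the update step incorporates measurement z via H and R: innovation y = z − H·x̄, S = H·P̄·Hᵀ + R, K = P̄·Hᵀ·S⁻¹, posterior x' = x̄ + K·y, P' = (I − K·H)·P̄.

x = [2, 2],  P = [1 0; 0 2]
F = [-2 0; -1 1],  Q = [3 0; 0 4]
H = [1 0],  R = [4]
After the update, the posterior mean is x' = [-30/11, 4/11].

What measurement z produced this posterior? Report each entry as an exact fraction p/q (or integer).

x̄ = F·x = [-4, 0]
P̄ = F·P·Fᵀ + Q = [7 2; 2 7]
S = H·P̄·Hᵀ + R = [11]
K = P̄·Hᵀ·S⁻¹ = [7/11; 2/11]
x' − x̄ = [14/11, 4/11] = K·y
y = (KᵀK)⁻¹·Kᵀ·(x' − x̄) = [2]
z = y + H·x̄ = [2] + [-4] = [-2]

z = [-2]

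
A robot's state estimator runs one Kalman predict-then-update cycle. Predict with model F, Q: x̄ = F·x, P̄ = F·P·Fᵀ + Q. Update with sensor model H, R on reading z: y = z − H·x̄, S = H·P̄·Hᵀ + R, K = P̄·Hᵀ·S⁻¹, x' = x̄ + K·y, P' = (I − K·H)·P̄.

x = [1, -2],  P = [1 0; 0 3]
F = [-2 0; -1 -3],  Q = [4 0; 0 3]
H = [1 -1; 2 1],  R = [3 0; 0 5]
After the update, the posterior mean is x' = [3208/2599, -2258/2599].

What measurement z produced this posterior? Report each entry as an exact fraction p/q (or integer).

z = [3, 2]

x̄ = F·x = [-2, 5]
P̄ = F·P·Fᵀ + Q = [8 2; 2 31]
S = H·P̄·Hᵀ + R = [38 -17; -17 76]
K = P̄·Hᵀ·S⁻¹ = [762/2599 786/2599; -1609/2599 837/2599]
x' − x̄ = [8406/2599, -15253/2599] = K·y
y = (KᵀK)⁻¹·Kᵀ·(x' − x̄) = [10, 1]
z = y + H·x̄ = [10, 1] + [-7, 1] = [3, 2]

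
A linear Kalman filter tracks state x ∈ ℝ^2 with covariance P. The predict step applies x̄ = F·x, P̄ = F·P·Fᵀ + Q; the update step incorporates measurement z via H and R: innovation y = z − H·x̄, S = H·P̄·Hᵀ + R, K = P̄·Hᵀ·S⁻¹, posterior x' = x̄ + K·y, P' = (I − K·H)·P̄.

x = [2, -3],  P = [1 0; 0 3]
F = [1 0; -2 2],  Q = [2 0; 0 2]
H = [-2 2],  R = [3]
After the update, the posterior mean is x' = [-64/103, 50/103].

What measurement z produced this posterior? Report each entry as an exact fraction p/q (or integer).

x̄ = F·x = [2, -10]
P̄ = F·P·Fᵀ + Q = [3 -2; -2 18]
S = H·P̄·Hᵀ + R = [103]
K = P̄·Hᵀ·S⁻¹ = [-10/103; 40/103]
x' − x̄ = [-270/103, 1080/103] = K·y
y = (KᵀK)⁻¹·Kᵀ·(x' − x̄) = [27]
z = y + H·x̄ = [27] + [-24] = [3]

z = [3]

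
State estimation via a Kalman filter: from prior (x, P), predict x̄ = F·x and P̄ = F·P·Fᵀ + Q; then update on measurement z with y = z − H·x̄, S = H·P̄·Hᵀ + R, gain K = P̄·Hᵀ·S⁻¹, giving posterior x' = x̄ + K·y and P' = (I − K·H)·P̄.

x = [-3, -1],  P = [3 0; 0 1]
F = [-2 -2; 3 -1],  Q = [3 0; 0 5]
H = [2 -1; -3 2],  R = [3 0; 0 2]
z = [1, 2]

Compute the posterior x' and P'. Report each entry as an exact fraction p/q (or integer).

x' = [1241/1104, 5255/2208]
P' = [1327/552 4033/1104; 4033/1104 13183/2208]

x̄ = F·x = [8, -8]
P̄ = F·P·Fᵀ + Q = [19 -16; -16 33]
y = z − H·x̄ = [-23, 42]
S = H·P̄·Hᵀ + R = [176 -292; -292 497]
K = P̄·Hᵀ·S⁻¹ = [425/1104 13/276; 983/2208 271/552]
x' = x̄ + K·y = [1241/1104, 5255/2208]
P' = (I − K·H)·P̄ = [1327/552 4033/1104; 4033/1104 13183/2208]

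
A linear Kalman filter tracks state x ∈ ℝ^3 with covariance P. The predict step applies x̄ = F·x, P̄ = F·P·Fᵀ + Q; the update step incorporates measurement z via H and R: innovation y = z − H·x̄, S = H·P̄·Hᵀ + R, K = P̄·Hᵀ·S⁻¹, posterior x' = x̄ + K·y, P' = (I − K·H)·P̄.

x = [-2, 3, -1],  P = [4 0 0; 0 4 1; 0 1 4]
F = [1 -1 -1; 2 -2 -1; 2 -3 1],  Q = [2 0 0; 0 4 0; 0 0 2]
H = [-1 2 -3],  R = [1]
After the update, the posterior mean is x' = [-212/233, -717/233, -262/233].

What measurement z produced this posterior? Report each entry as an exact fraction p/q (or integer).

z = [-2]

x̄ = F·x = [-4, -9, -14]
P̄ = F·P·Fᵀ + Q = [16 23 18; 23 44 37; 18 37 52]
S = H·P̄·Hᵀ + R = [233]
K = P̄·Hᵀ·S⁻¹ = [-24/233; -46/233; -100/233]
x' − x̄ = [720/233, 1380/233, 3000/233] = K·y
y = (KᵀK)⁻¹·Kᵀ·(x' − x̄) = [-30]
z = y + H·x̄ = [-30] + [28] = [-2]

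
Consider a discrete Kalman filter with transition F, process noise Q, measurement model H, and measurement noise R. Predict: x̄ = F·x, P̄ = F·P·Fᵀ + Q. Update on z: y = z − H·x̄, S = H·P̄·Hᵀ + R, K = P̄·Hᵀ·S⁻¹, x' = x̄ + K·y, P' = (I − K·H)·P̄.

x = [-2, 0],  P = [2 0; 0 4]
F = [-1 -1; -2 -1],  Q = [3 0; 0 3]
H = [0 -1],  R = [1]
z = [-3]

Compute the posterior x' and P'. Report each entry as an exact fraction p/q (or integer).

x̄ = F·x = [2, 4]
P̄ = F·P·Fᵀ + Q = [9 8; 8 15]
y = z − H·x̄ = [1]
S = H·P̄·Hᵀ + R = [16]
K = P̄·Hᵀ·S⁻¹ = [-1/2; -15/16]
x' = x̄ + K·y = [3/2, 49/16]
P' = (I − K·H)·P̄ = [5 1/2; 1/2 15/16]

x' = [3/2, 49/16]
P' = [5 1/2; 1/2 15/16]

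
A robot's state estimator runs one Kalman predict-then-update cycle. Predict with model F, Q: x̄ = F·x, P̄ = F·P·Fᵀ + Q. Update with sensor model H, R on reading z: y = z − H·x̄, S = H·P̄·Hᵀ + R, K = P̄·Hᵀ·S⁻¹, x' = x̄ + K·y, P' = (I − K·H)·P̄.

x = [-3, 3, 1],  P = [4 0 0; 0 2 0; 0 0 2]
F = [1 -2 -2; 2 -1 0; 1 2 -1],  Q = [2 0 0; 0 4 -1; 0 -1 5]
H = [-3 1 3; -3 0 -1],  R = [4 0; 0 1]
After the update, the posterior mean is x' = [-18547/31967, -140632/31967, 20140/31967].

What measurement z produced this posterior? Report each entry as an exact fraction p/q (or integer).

x̄ = F·x = [-11, -9, 2]
P̄ = F·P·Fᵀ + Q = [22 12 0; 12 22 3; 0 3 19]
S = H·P̄·Hᵀ + R = [341 102; 102 218]
K = P̄·Hᵀ·S⁻¹ = [-2520/31967 -8499/31967; 1444/31967 -12789/63934; 7509/31967 -12599/63934]
x' − x̄ = [333090/31967, 147071/31967, -43794/31967] = K·y
y = (KᵀK)⁻¹·Kᵀ·(x' − x̄) = [-31, -30]
z = y + H·x̄ = [-31, -30] + [30, 31] = [-1, 1]

z = [-1, 1]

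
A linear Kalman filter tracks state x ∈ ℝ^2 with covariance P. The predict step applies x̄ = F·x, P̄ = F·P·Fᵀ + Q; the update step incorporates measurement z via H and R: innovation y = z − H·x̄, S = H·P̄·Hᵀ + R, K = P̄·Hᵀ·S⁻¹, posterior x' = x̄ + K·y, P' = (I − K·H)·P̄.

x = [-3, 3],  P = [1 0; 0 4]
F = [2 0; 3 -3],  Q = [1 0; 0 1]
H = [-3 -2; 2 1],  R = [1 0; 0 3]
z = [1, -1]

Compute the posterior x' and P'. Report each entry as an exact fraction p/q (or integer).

x' = [-1413/1190, 719/595]
P' = [2537/1190 -1931/595; -1931/595 3076/595]

x̄ = F·x = [-6, -18]
P̄ = F·P·Fᵀ + Q = [5 6; 6 46]
y = z − H·x̄ = [-53, 29]
S = H·P̄·Hᵀ + R = [302 -164; -164 93]
K = P̄·Hᵀ·S⁻¹ = [113/1190 202/595; -359/595 -262/595]
x' = x̄ + K·y = [-1413/1190, 719/595]
P' = (I − K·H)·P̄ = [2537/1190 -1931/595; -1931/595 3076/595]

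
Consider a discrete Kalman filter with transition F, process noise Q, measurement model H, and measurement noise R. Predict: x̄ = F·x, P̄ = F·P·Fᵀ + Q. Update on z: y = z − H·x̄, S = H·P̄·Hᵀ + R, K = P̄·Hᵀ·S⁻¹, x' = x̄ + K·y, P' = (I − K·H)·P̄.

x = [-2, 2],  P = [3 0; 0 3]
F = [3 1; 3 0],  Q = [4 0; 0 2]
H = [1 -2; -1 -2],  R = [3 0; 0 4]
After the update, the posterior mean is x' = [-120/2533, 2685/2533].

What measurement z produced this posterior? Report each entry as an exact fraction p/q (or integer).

x̄ = F·x = [-4, -6]
P̄ = F·P·Fᵀ + Q = [34 27; 27 29]
S = H·P̄·Hᵀ + R = [45 82; 82 262]
K = P̄·Hᵀ·S⁻¹ = [988/2533 -1160/2533; -576/2533 -1283/5066]
x' − x̄ = [10012/2533, 17883/2533] = K·y
y = (KᵀK)⁻¹·Kᵀ·(x' − x̄) = [-11, -18]
z = y + H·x̄ = [-11, -18] + [8, 16] = [-3, -2]

z = [-3, -2]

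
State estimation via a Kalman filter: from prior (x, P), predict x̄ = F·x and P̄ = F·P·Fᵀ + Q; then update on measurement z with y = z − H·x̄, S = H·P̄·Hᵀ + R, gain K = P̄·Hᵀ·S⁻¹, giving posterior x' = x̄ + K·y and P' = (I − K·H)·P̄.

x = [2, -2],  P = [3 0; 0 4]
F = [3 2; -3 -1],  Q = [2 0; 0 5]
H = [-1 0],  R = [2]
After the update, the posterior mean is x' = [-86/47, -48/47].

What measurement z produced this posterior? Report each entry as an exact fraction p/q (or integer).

x̄ = F·x = [2, -4]
P̄ = F·P·Fᵀ + Q = [45 -35; -35 36]
S = H·P̄·Hᵀ + R = [47]
K = P̄·Hᵀ·S⁻¹ = [-45/47; 35/47]
x' − x̄ = [-180/47, 140/47] = K·y
y = (KᵀK)⁻¹·Kᵀ·(x' − x̄) = [4]
z = y + H·x̄ = [4] + [-2] = [2]

z = [2]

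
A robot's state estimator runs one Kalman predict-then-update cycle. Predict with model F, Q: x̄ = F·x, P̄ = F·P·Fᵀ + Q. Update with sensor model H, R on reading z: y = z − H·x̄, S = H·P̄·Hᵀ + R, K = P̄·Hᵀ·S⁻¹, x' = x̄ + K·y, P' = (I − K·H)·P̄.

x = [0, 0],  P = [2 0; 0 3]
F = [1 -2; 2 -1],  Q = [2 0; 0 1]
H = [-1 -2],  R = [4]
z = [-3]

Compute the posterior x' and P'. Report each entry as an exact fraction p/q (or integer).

x̄ = F·x = [0, 0]
P̄ = F·P·Fᵀ + Q = [16 10; 10 12]
y = z − H·x̄ = [-3]
S = H·P̄·Hᵀ + R = [108]
K = P̄·Hᵀ·S⁻¹ = [-1/3; -17/54]
x' = x̄ + K·y = [1, 17/18]
P' = (I − K·H)·P̄ = [4 -4/3; -4/3 35/27]

x' = [1, 17/18]
P' = [4 -4/3; -4/3 35/27]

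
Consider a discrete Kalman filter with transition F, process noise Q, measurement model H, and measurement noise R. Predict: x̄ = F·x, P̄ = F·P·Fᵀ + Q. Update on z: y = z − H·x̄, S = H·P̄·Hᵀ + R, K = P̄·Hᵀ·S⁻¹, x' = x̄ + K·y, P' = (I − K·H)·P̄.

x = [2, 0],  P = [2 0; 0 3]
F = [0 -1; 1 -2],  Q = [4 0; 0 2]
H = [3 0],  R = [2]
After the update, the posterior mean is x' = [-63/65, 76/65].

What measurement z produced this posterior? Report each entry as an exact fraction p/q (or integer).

z = [-3]

x̄ = F·x = [0, 2]
P̄ = F·P·Fᵀ + Q = [7 6; 6 16]
S = H·P̄·Hᵀ + R = [65]
K = P̄·Hᵀ·S⁻¹ = [21/65; 18/65]
x' − x̄ = [-63/65, -54/65] = K·y
y = (KᵀK)⁻¹·Kᵀ·(x' − x̄) = [-3]
z = y + H·x̄ = [-3] + [0] = [-3]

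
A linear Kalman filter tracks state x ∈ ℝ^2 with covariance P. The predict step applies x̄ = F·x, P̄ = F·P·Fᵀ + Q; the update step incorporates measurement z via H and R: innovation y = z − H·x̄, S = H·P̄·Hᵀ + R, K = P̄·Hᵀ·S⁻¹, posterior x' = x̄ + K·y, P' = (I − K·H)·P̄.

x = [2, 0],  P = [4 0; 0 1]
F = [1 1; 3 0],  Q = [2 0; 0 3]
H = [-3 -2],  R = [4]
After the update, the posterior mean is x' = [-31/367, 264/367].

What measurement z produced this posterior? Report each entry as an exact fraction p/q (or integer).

z = [-1]

x̄ = F·x = [2, 6]
P̄ = F·P·Fᵀ + Q = [7 12; 12 39]
S = H·P̄·Hᵀ + R = [367]
K = P̄·Hᵀ·S⁻¹ = [-45/367; -114/367]
x' − x̄ = [-765/367, -1938/367] = K·y
y = (KᵀK)⁻¹·Kᵀ·(x' − x̄) = [17]
z = y + H·x̄ = [17] + [-18] = [-1]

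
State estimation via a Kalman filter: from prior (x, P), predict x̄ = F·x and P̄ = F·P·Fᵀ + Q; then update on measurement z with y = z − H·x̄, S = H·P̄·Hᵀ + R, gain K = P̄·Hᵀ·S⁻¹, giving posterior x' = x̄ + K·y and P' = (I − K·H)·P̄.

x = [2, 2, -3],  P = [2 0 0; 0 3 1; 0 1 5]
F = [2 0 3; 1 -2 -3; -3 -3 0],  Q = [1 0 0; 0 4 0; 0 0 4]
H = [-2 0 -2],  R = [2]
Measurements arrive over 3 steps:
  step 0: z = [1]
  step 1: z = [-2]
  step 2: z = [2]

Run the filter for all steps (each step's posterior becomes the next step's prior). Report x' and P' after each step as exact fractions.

step 0: x̄ = F·x = [-5, 7, -12]
step 0: P̄ = F·P·Fᵀ + Q = [54 -47 -21; -47 75 21; -21 21 49]
step 0: y = z − H·x̄ = [-33]
step 0: S = H·P̄·Hᵀ + R = [246]
step 0: K = P̄·Hᵀ·S⁻¹ = [-11/41; 26/123; -28/123]
step 0: x' = x̄ + K·y = [158/41, 1/41, -184/41]
step 0: P' = (I − K·H)·P̄ = [1488/41 -1355/41 -1477/41; -1355/41 7873/123 4039/123; -1477/41 4039/123 4459/123]
step 1: x̄ = F·x = [-236/41, 708/41, -477/41]
step 1: P̄ = F·P·Fᵀ + Q = [1646/41 -8628/41 378/41; -8628/41 167893/123 6041/41; 378/41 6041/41 12785/41]
step 1: y = z − H·x̄ = [-1508/41]
step 1: S = H·P̄·Hᵀ + R = [60830/41]
step 1: K = P̄·Hᵀ·S⁻¹ = [-184/2765; 2587/30415; -13163/30415]
step 1: x' = x̄ + K·y = [-9148/2765, 430064/30415, 130289/30415]
step 1: P' = (I − K·H)·P̄ = [92838/2765 -558644/2765 -92654/2765; -558644/2765 123568541/91245 6142497/30415; -92654/2765 6142497/30415 1032357/30415]
step 2: x̄ = F·x = [189611/30415, -193089/4345, -988308/30415]
step 2: P̄ = F·P·Fᵀ + Q = [1176172/30415 -2352263/4345 -15366531/30415; -2352263/4345 119827547/13035 38821129/4345; -15366531/30415 38821129/4345 269406733/30415]
step 2: y = z − H·x̄ = [-1536564/30415]
step 2: S = H·P̄·Hᵀ + R = [959460202/30415]
step 2: K = P̄·Hᵀ·S⁻¹ = [14190359/479730101; -255282062/479730101; -254040202/479730101]
step 2: x' = x̄ + K·y = [2273802709/479730101, -8422061877/479730101, -2754301092/479730101]
step 2: P' = (I − K·H)·P̄ = [5310292134/479730101 -21504894095/479730101 -5324482493/479730101; -21504894095/479730101 374176606951/1439190303 21760176157/479730101; -5324482493/479730101 21760176157/479730101 5578522695/479730101]

step 0: x' = [158/41, 1/41, -184/41], P' = [1488/41 -1355/41 -1477/41; -1355/41 7873/123 4039/123; -1477/41 4039/123 4459/123]
step 1: x' = [-9148/2765, 430064/30415, 130289/30415], P' = [92838/2765 -558644/2765 -92654/2765; -558644/2765 123568541/91245 6142497/30415; -92654/2765 6142497/30415 1032357/30415]
step 2: x' = [2273802709/479730101, -8422061877/479730101, -2754301092/479730101], P' = [5310292134/479730101 -21504894095/479730101 -5324482493/479730101; -21504894095/479730101 374176606951/1439190303 21760176157/479730101; -5324482493/479730101 21760176157/479730101 5578522695/479730101]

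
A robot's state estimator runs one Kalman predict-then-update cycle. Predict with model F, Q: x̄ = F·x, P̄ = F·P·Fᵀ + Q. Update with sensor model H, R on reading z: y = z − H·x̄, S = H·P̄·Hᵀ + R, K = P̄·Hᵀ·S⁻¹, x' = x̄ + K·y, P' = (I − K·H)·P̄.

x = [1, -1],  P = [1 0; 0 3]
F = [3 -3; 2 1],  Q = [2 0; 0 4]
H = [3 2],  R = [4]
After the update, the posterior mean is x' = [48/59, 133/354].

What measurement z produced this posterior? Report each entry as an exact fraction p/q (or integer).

x̄ = F·x = [6, 1]
P̄ = F·P·Fᵀ + Q = [38 -3; -3 11]
S = H·P̄·Hᵀ + R = [354]
K = P̄·Hᵀ·S⁻¹ = [18/59; 13/354]
x' − x̄ = [-306/59, -221/354] = K·y
y = (KᵀK)⁻¹·Kᵀ·(x' − x̄) = [-17]
z = y + H·x̄ = [-17] + [20] = [3]

z = [3]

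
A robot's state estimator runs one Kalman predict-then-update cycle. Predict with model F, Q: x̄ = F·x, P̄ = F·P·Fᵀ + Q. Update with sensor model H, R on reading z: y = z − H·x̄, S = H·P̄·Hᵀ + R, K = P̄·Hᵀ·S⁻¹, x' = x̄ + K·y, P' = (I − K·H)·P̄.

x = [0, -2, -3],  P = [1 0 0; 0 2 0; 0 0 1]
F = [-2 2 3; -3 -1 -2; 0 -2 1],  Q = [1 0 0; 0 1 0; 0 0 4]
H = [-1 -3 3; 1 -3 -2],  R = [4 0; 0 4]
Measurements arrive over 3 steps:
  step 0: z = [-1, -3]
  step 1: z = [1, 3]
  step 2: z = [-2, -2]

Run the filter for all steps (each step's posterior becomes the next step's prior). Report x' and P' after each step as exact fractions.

step 0: x' = [-602659/74361, 22516/74361, -29320/10623], P' = [928540/74361 56768/74361 50836/10623; 56768/74361 20392/74361 3656/10623; 50836/10623 3656/10623 22792/10623]
step 1: x' = [4040693895/1711470361, -971036436/1711470361, 753782736/1711470361], P' = [26525773289/5134411083 1775574701/5134411083 9896381138/5134411083; 1775574701/5134411083 1298487809/5134411083 915018758/5134411083; 9896381138/5134411083 915018758/5134411083 5234539868/5134411083]
step 2: x' = [-337849041522501/148596872100977, 77448736592513/148596872100977, -118267348997422/148596872100977], P' = [746400813359403/148596872100977 49618773396439/148596872100977 278283074991798/148596872100977; 49618773396439/148596872100977 37391605135571/148596872100977 25812227089394/148596872100977; 278283074991798/148596872100977 25812227089394/148596872100977 148396758304148/148596872100977]

step 0: x̄ = F·x = [-13, 8, 1]
step 0: P̄ = F·P·Fᵀ + Q = [22 -4 -5; -4 16 2; -5 2 13]
step 0: y = z − H·x̄ = [7, 36]
step 0: S = H·P̄·Hᵀ + R = [257 13; 13 290]
step 0: K = P̄·Hᵀ·S⁻¹ = [-7822/74361 11633/74361; -10292/74361 -13898/74361; 1643/10623 -1429/10623]
step 0: x' = x̄ + K·y = [-602659/74361, 22516/74361, -29320/10623]
step 0: P' = (I − K·H)·P̄ = [928540/74361 56768/74361 50836/10623; 56768/74361 20392/74361 3656/10623; 50836/10623 3656/10623 22792/10623]
step 1: x̄ = F·x = [634630/74361, 2195941/74361, -83424/24787]
step 1: P̄ = F·P·Fᵀ + Q = [888721/74361 2387716/74361 -63312/24787; 2387716/74361 13802989/74361 -309492/24787; -63312/24787 -309492/24787 145396/24787]
step 1: y = z − H·x̄ = [8047630/74361, 5675732/74361]
step 1: S = H·P̄·Hᵀ + R = [161517238/74361 122556800/74361; 122556800/74361 102449554/74361]
step 1: K = P̄·Hᵀ·S⁻¹ = [-1081676989/10268822166 703143455/10268822166; -1462990927/10268822166 -1974963121/10268822166; 765545548/5134411083 -829438718/5134411083]
step 1: x' = x̄ + K·y = [4040693895/1711470361, -971036436/1711470361, 753782736/1711470361]
step 1: P' = (I − K·H)·P̄ = [26525773289/5134411083 1775574701/5134411083 9896381138/5134411083; 1775574701/5134411083 1298487809/5134411083 915018758/5134411083; 9896381138/5134411083 915018758/5134411083 5234539868/5134411083]
step 2: x̄ = F·x = [-7762112454/1711470361, -269332143/36414263, 2695855608/1711470361]
step 2: P̄ = F·P·Fᵀ + Q = [13853789373/1711470361 440858788/36414263 -1946956712/1711470361; 440858788/36414263 2831014999/36414263 -171366972/36414263; -1946956712/1711470361 -171366972/36414263 27306060404/5134411083]
step 2: y = z − H·x̄ = [-57248452163/1711470361, -28244949215/1711470361]
step 2: S = H·P̄·Hᵀ + R = [1581117573406/1711470361 1143481393888/1711470361; 1143481393888/1711470361 3124325317070/5134411083]
step 2: K = P̄·Hᵀ·S⁻¹ = [-30203954286663/297193744201954 20489171593245/297193744201954; -42178453767485/297193744201954 -57090248094531/297193744201954; 22367629663116/148596872100977 -23986780721170/148596872100977]
step 2: x' = x̄ + K·y = [-337849041522501/148596872100977, 77448736592513/148596872100977, -118267348997422/148596872100977]
step 2: P' = (I − K·H)·P̄ = [746400813359403/148596872100977 49618773396439/148596872100977 278283074991798/148596872100977; 49618773396439/148596872100977 37391605135571/148596872100977 25812227089394/148596872100977; 278283074991798/148596872100977 25812227089394/148596872100977 148396758304148/148596872100977]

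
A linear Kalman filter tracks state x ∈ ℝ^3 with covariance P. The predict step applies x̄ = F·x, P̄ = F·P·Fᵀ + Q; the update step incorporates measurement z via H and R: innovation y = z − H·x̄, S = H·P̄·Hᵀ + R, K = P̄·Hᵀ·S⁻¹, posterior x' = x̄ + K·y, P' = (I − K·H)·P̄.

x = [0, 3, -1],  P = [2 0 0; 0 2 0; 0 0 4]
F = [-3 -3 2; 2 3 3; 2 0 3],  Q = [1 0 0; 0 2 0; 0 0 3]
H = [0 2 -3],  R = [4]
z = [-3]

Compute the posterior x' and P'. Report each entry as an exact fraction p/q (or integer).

x̄ = F·x = [-11, 6, -3]
P̄ = F·P·Fᵀ + Q = [53 -6 12; -6 64 44; 12 44 47]
y = z − H·x̄ = [-24]
S = H·P̄·Hᵀ + R = [155]
K = P̄·Hᵀ·S⁻¹ = [-48/155; -4/155; -53/155]
x' = x̄ + K·y = [-553/155, 1026/155, 807/155]
P' = (I − K·H)·P̄ = [5911/155 -1122/155 -684/155; -1122/155 9904/155 6608/155; -684/155 6608/155 4476/155]

x' = [-553/155, 1026/155, 807/155]
P' = [5911/155 -1122/155 -684/155; -1122/155 9904/155 6608/155; -684/155 6608/155 4476/155]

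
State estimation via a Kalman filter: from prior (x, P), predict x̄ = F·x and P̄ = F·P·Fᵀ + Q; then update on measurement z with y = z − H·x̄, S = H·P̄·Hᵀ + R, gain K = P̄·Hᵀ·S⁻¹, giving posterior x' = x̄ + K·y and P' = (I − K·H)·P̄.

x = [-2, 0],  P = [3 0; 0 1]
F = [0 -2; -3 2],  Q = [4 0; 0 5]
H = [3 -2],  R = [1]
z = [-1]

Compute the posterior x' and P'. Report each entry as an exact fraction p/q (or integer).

x̄ = F·x = [0, 6]
P̄ = F·P·Fᵀ + Q = [8 -4; -4 36]
y = z − H·x̄ = [11]
S = H·P̄·Hᵀ + R = [265]
K = P̄·Hᵀ·S⁻¹ = [32/265; -84/265]
x' = x̄ + K·y = [352/265, 666/265]
P' = (I − K·H)·P̄ = [1096/265 1628/265; 1628/265 2484/265]

x' = [352/265, 666/265]
P' = [1096/265 1628/265; 1628/265 2484/265]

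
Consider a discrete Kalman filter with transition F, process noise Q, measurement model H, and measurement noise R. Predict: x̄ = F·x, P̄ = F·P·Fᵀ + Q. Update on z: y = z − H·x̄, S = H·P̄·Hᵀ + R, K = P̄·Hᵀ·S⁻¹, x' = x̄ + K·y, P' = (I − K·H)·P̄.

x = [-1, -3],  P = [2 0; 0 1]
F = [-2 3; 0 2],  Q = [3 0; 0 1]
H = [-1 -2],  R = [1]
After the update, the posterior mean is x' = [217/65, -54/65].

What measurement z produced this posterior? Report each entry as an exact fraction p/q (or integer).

z = [-2]

x̄ = F·x = [-7, -6]
P̄ = F·P·Fᵀ + Q = [20 6; 6 5]
S = H·P̄·Hᵀ + R = [65]
K = P̄·Hᵀ·S⁻¹ = [-32/65; -16/65]
x' − x̄ = [672/65, 336/65] = K·y
y = (KᵀK)⁻¹·Kᵀ·(x' − x̄) = [-21]
z = y + H·x̄ = [-21] + [19] = [-2]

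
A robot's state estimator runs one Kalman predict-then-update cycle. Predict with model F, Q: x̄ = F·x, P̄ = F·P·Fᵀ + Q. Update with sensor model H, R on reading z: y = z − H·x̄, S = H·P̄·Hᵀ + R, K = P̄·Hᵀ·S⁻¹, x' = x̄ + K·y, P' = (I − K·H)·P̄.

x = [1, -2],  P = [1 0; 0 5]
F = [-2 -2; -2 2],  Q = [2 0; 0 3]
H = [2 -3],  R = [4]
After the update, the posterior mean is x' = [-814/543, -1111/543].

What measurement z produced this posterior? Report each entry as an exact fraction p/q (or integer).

x̄ = F·x = [2, -6]
P̄ = F·P·Fᵀ + Q = [26 -16; -16 27]
S = H·P̄·Hᵀ + R = [543]
K = P̄·Hᵀ·S⁻¹ = [100/543; -113/543]
x' − x̄ = [-1900/543, 2147/543] = K·y
y = (KᵀK)⁻¹·Kᵀ·(x' − x̄) = [-19]
z = y + H·x̄ = [-19] + [22] = [3]

z = [3]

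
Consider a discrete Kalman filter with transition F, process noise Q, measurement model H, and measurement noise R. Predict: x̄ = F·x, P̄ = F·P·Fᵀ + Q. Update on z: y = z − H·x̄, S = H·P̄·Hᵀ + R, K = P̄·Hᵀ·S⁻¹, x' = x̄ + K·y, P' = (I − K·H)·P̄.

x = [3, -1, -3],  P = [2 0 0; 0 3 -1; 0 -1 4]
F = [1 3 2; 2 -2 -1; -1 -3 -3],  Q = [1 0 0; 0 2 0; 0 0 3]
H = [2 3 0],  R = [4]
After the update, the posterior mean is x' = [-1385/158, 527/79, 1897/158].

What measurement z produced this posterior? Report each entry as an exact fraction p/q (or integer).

z = [2]

x̄ = F·x = [-6, 11, 9]
P̄ = F·P·Fᵀ + Q = [34 -15 -38; -15 22 17; -38 17 50]
S = H·P̄·Hᵀ + R = [158]
K = P̄·Hᵀ·S⁻¹ = [23/158; 18/79; -25/158]
x' − x̄ = [-437/158, -342/79, 475/158] = K·y
y = (KᵀK)⁻¹·Kᵀ·(x' − x̄) = [-19]
z = y + H·x̄ = [-19] + [21] = [2]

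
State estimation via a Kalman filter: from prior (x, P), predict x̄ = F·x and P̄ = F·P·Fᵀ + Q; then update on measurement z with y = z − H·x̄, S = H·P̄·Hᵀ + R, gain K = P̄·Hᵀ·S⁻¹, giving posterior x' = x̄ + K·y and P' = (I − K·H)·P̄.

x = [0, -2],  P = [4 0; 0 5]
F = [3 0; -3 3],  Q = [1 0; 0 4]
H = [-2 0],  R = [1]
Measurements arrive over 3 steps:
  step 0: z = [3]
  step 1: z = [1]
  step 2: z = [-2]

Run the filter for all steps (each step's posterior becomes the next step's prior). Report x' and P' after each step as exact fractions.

step 0: x̄ = F·x = [0, -6]
step 0: P̄ = F·P·Fᵀ + Q = [37 -36; -36 85]
step 0: y = z − H·x̄ = [3]
step 0: S = H·P̄·Hᵀ + R = [149]
step 0: K = P̄·Hᵀ·S⁻¹ = [-74/149; 72/149]
step 0: x' = x̄ + K·y = [-222/149, -678/149]
step 0: P' = (I − K·H)·P̄ = [37/149 -36/149; -36/149 7481/149]
step 1: x̄ = F·x = [-666/149, -1368/149]
step 1: P̄ = F·P·Fᵀ + Q = [482/149 -657/149; -657/149 68906/149]
step 1: y = z − H·x̄ = [-1183/149]
step 1: S = H·P̄·Hᵀ + R = [2077/149]
step 1: K = P̄·Hᵀ·S⁻¹ = [-964/2077; 1314/2077]
step 1: x' = x̄ + K·y = [-1630/2077, -29502/2077]
step 1: P' = (I − K·H)·P̄ = [482/2077 -657/2077; -657/2077 948934/2077]
step 2: x̄ = F·x = [-4890/2077, -1248/31]
step 2: P̄ = F·P·Fᵀ + Q = [6415/2077 -153/31; -153/31 127834/31]
step 2: y = z − H·x̄ = [-13934/2077]
step 2: S = H·P̄·Hᵀ + R = [27737/2077]
step 2: K = P̄·Hᵀ·S⁻¹ = [-12830/27737; 20502/27737]
step 2: x' = x̄ + K·y = [20770/27737, -1254180/27737]
step 2: P' = (I − K·H)·P̄ = [6415/27737 -10251/27737; -10251/27737 114176066/27737]

step 0: x' = [-222/149, -678/149], P' = [37/149 -36/149; -36/149 7481/149]
step 1: x' = [-1630/2077, -29502/2077], P' = [482/2077 -657/2077; -657/2077 948934/2077]
step 2: x' = [20770/27737, -1254180/27737], P' = [6415/27737 -10251/27737; -10251/27737 114176066/27737]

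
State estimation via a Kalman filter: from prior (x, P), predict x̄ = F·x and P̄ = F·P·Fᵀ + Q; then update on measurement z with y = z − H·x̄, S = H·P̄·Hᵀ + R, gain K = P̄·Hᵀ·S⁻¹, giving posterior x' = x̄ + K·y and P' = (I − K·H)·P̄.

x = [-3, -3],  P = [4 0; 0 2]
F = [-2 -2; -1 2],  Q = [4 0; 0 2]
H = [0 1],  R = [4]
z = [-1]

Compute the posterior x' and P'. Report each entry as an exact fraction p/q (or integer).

x̄ = F·x = [12, -3]
P̄ = F·P·Fᵀ + Q = [28 0; 0 14]
y = z − H·x̄ = [2]
S = H·P̄·Hᵀ + R = [18]
K = P̄·Hᵀ·S⁻¹ = [0; 7/9]
x' = x̄ + K·y = [12, -13/9]
P' = (I − K·H)·P̄ = [28 0; 0 28/9]

x' = [12, -13/9]
P' = [28 0; 0 28/9]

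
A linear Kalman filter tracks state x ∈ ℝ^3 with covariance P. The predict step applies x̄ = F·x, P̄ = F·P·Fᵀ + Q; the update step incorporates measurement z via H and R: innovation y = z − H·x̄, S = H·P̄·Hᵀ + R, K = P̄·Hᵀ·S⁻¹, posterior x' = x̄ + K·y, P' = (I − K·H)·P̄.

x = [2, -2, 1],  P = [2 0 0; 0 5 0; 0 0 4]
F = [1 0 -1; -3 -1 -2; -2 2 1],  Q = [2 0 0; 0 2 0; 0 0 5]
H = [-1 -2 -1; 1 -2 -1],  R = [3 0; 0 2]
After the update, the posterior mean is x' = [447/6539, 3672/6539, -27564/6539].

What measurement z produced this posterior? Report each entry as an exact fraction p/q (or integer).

z = [3, 3]

x̄ = F·x = [1, -6, -7]
P̄ = F·P·Fᵀ + Q = [8 2 -8; 2 41 -6; -8 -6 37]
S = H·P̄·Hᵀ + R = [180 169; 169 195]
K = P̄·Hᵀ·S⁻¹ = [-216/503 2836/6539; -208/503 -138/6539; 174/503 -3067/6539]
x' − x̄ = [-6092/6539, 42906/6539, 18209/6539] = K·y
y = (KᵀK)⁻¹·Kᵀ·(x' − x̄) = [-15, -17]
z = y + H·x̄ = [-15, -17] + [18, 20] = [3, 3]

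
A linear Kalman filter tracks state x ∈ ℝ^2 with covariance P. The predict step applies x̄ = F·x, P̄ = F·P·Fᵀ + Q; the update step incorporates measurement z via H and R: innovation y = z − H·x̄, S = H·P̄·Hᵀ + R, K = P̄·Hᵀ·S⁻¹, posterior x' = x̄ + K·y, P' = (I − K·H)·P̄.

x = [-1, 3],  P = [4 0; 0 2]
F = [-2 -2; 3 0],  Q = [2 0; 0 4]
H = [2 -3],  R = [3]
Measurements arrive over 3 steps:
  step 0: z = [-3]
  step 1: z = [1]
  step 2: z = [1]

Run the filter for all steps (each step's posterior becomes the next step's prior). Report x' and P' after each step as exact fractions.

step 0: x' = [-3516/755, -1593/755], P' = [4254/755 2712/755; 2712/755 1976/755]
step 1: x' = [-40802/71205, -54358/71205], P' = [67046/23735 39772/23735; 39772/23735 31126/23735]
step 2: x' = [21616208/28467705, 4545652/28467705], P' = [26294966/9489235 15619204/9489235; 15619204/9489235 12288846/9489235]

step 0: x̄ = F·x = [-4, -3]
step 0: P̄ = F·P·Fᵀ + Q = [26 -24; -24 40]
step 0: y = z − H·x̄ = [-4]
step 0: S = H·P̄·Hᵀ + R = [755]
step 0: K = P̄·Hᵀ·S⁻¹ = [124/755; -168/755]
step 0: x' = x̄ + K·y = [-3516/755, -1593/755]
step 0: P' = (I − K·H)·P̄ = [4254/755 2712/755; 2712/755 1976/755]
step 1: x̄ = F·x = [10218/755, -10548/755]
step 1: P̄ = F·P·Fᵀ + Q = [48126/755 -41796/755; -41796/755 41306/755]
step 1: y = z − H·x̄ = [-10265/151]
step 1: S = H·P̄·Hᵀ + R = [213615/151]
step 1: K = P̄·Hᵀ·S⁻¹ = [14776/71205; -13834/71205]
step 1: x' = x̄ + K·y = [-40802/71205, -54358/71205]
step 1: P' = (I − K·H)·P̄ = [67046/23735 39772/23735; 39772/23735 31126/23735]
step 2: x̄ = F·x = [12688/4747, -40802/23735]
step 2: P̄ = F·P·Fᵀ + Q = [758334/23735 -640908/23735; -640908/23735 698354/23735]
step 2: y = z − H·x̄ = [-225551/23735]
step 2: S = H·P̄·Hᵀ + R = [17080623/23735]
step 2: K = P̄·Hᵀ·S⁻¹ = [1146464/5693541; -1125626/5693541]
step 2: x' = x̄ + K·y = [21616208/28467705, 4545652/28467705]
step 2: P' = (I − K·H)·P̄ = [26294966/9489235 15619204/9489235; 15619204/9489235 12288846/9489235]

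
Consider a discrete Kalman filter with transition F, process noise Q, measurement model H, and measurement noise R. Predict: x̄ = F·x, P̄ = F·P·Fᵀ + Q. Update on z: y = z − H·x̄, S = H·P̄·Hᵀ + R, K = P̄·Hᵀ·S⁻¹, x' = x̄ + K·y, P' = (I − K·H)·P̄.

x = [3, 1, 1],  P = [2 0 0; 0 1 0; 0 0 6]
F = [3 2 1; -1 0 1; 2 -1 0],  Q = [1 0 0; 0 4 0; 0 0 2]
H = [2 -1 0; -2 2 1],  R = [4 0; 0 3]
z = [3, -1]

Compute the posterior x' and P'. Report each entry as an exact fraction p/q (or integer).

x' = [1429/662, 309/331, 783/662]
P' = [1018/331 1282/331 -381/331; 1282/331 2136/331 -1240/331; -381/331 -1240/331 3841/662]

x̄ = F·x = [12, -2, 5]
P̄ = F·P·Fᵀ + Q = [29 0 10; 0 12 -4; 10 -4 11]
y = z − H·x̄ = [-23, 22]
S = H·P̄·Hᵀ + R = [132 -116; -116 122]
K = P̄·Hᵀ·S⁻¹ = [377/662 49/331; 107/331 156/331; 239/662 135/662]
x' = x̄ + K·y = [1429/662, 309/331, 783/662]
P' = (I − K·H)·P̄ = [1018/331 1282/331 -381/331; 1282/331 2136/331 -1240/331; -381/331 -1240/331 3841/662]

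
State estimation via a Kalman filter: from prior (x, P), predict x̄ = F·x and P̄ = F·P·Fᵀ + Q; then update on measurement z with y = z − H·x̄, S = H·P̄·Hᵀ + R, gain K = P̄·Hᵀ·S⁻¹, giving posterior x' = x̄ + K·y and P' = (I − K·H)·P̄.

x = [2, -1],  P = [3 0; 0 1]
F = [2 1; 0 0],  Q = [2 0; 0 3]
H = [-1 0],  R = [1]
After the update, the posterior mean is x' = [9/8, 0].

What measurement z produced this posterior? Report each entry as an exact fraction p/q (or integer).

x̄ = F·x = [3, 0]
P̄ = F·P·Fᵀ + Q = [15 0; 0 3]
S = H·P̄·Hᵀ + R = [16]
K = P̄·Hᵀ·S⁻¹ = [-15/16; 0]
x' − x̄ = [-15/8, 0] = K·y
y = (KᵀK)⁻¹·Kᵀ·(x' − x̄) = [2]
z = y + H·x̄ = [2] + [-3] = [-1]

z = [-1]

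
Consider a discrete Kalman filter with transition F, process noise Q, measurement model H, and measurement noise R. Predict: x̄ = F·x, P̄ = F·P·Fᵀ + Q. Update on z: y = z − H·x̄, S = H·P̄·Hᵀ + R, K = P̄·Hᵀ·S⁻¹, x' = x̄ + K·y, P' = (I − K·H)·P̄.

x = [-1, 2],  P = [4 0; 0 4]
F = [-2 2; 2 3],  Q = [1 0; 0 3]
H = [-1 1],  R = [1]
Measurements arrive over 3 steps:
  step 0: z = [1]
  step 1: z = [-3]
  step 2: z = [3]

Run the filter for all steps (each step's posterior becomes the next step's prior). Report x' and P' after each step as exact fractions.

step 0: x̄ = F·x = [6, 4]
step 0: P̄ = F·P·Fᵀ + Q = [33 8; 8 55]
step 0: y = z − H·x̄ = [3]
step 0: S = H·P̄·Hᵀ + R = [73]
step 0: K = P̄·Hᵀ·S⁻¹ = [-25/73; 47/73]
step 0: x' = x̄ + K·y = [363/73, 433/73]
step 0: P' = (I − K·H)·P̄ = [1784/73 1759/73; 1759/73 1806/73]
step 1: x̄ = F·x = [140/73, 2025/73]
step 1: P̄ = F·P·Fᵀ + Q = [361/73 182/73; 182/73 44717/73]
step 1: y = z − H·x̄ = [-2104/73]
step 1: S = H·P̄·Hᵀ + R = [44787/73]
step 1: K = P̄·Hᵀ·S⁻¹ = [-179/44787; 14845/14929]
step 1: x' = x̄ + K·y = [91052/44787, -13735/14929]
step 1: P' = (I − K·H)·P̄ = [221042/44787 73621/14929; 73621/14929 88466/14929]
step 2: x̄ = F·x = [-264514/44787, 58489/44787]
step 2: P̄ = F·P·Fᵀ + Q = [223643/44787 266494/44787; 266494/44787 6057467/44787]
step 2: y = z − H·x̄ = [-188642/44787]
step 2: S = H·P̄·Hᵀ + R = [5792909/44787]
step 2: K = P̄·Hᵀ·S⁻¹ = [42851/5792909; 5790973/5792909]
step 2: x' = x̄ + K·y = [-34393664/5792909, -16826295/5792909]
step 2: P' = (I − K·H)·P̄ = [28885778/5792909 28928629/5792909; 28928629/5792909 34719602/5792909]

step 0: x' = [363/73, 433/73], P' = [1784/73 1759/73; 1759/73 1806/73]
step 1: x' = [91052/44787, -13735/14929], P' = [221042/44787 73621/14929; 73621/14929 88466/14929]
step 2: x' = [-34393664/5792909, -16826295/5792909], P' = [28885778/5792909 28928629/5792909; 28928629/5792909 34719602/5792909]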